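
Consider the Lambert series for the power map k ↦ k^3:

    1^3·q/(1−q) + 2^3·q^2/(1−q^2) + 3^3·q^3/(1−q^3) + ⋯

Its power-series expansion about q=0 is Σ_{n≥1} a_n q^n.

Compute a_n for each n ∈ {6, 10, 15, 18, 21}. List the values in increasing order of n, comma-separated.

252, 1134, 3528, 6813, 9632

d|6:{6,3,2,1}  Σf=216+27+8+1=252
d|10:{1,2,5,10}  Σf=1+8+125+1000=1134
[q^15] f(15)=3375,f(5)=125,f(3)=27,f(1)=1 ⇒ 3528
d|18:{1,2,3,6,9,18}  Σf=1+8+27+216+729+5832=6813
n=21: 1·21 3·7 7·3 21·1  f→[1+27+343+9261]=9632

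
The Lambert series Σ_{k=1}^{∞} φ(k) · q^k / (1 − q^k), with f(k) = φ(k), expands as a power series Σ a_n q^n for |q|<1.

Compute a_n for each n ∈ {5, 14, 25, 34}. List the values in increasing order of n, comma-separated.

n=5: 1·5 5·1  φ→[1+4]=5
q^14  k|14↦φ(k): 1:1 2:1 7:6 14:6  a_14=14
d|25:{25,5,1}  Σφ=20+4+1=25
q^34  k|34↦φ(k): 34:16 17:16 2:1 1:1  a_34=34

5, 14, 25, 34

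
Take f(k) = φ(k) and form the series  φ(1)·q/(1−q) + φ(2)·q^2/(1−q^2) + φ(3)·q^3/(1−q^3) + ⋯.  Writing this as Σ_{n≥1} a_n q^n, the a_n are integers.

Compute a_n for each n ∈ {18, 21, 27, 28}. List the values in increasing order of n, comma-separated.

n=18: 1·18 2·9 3·6 6·3 9·2 18·1  φ→[1+1+2+2+6+6]=18
q^21  k|21↦φ(k): 21:12 7:6 3:2 1:1  a_21=21
[q^27] φ(27)=18,φ(9)=6,φ(3)=2,φ(1)=1 ⇒ 27
q^28  k|28↦φ(k): 28:12 14:6 7:6 4:2 2:1 1:1  a_28=28

18, 21, 27, 28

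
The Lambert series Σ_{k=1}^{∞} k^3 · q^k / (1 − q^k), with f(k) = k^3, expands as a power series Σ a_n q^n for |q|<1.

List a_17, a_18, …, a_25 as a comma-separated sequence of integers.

q^17  k|17↦f(k): 1:1 17:4913  a_17=4914
[q^18] f(18)=5832,f(9)=729,f(6)=216,f(3)=27,f(2)=8,f(1)=1 ⇒ 6813
n=19: 19·1 1·19  f→[6859+1]=6860
n=20: 20·1 10·2 5·4 4·5 2·10 1·20  f→[8000+1000+125+64+8+1]=9198
q^21  k|21↦f(k): 1:1 3:27 7:343 21:9261  a_21=9632
q^22  k|22↦f(k): 1:1 2:8 11:1331 22:10648  a_22=11988
[q^23] f(1)=1,f(23)=12167 ⇒ 12168
d|24:{24,12,8,6,4,3,2,1}  Σf=13824+1728+512+216+64+27+8+1=16380
d|25:{1,5,25}  Σf=1+125+15625=15751

4914, 6813, 6860, 9198, 9632, 11988, 12168, 16380, 15751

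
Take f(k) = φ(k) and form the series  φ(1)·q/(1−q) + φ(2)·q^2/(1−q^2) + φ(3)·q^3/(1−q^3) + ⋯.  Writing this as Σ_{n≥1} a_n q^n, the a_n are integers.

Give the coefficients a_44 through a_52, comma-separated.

n=44: 1·44 2·22 4·11 11·4 22·2 44·1  φ→[1+1+2+10+10+20]=44
n=45: 1·45 3·15 5·9 9·5 15·3 45·1  φ→[1+2+4+6+8+24]=45
n=46: 46·1 23·2 2·23 1·46  φ→[22+22+1+1]=46
n=47: 47·1 1·47  φ→[46+1]=47
q^48  k|48↦φ(k): 1:1 2:1 3:2 4:2 6:2 8:4 12:4 16:8 24:8 48:16  a_48=48
q^49  k|49↦φ(k): 1:1 7:6 49:42  a_49=49
n=50: 50·1 25·2 10·5 5·10 2·25 1·50  φ→[20+20+4+4+1+1]=50
n=51: 1·51 3·17 17·3 51·1  φ→[1+2+16+32]=51
q^52  k|52↦φ(k): 1:1 2:1 4:2 13:12 26:12 52:24  a_52=52

44, 45, 46, 47, 48, 49, 50, 51, 52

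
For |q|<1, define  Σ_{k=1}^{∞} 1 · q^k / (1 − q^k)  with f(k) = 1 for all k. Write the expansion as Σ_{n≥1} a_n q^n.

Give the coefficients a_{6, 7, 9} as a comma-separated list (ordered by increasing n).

4, 2, 3

d|6:{1,2,3,6}  Σf=1+1+1+1=4
[q^7] f(7)=1,f(1)=1 ⇒ 2
[q^9] f(1)=1,f(3)=1,f(9)=1 ⇒ 3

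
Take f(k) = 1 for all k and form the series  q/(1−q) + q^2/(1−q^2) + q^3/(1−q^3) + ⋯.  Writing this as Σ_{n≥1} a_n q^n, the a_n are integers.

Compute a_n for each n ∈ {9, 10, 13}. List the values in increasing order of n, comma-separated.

3, 4, 2

d|9:{9,3,1}  Σf=1+1+1=3
[q^10] f(10)=1,f(5)=1,f(2)=1,f(1)=1 ⇒ 4
d|13:{1,13}  Σf=1+1=2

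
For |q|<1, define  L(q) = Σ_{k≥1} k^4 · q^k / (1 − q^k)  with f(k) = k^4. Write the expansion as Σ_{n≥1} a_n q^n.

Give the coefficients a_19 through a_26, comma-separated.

n=19: 19·1 1·19  f→[130321+1]=130322
q^20  k|20↦f(k): 1:1 2:16 4:256 5:625 10:10000 20:160000  a_20=170898
n=21: 1·21 3·7 7·3 21·1  f→[1+81+2401+194481]=196964
d|22:{22,11,2,1}  Σf=234256+14641+16+1=248914
d|23:{1,23}  Σf=1+279841=279842
q^24  k|24↦f(k): 1:1 2:16 3:81 4:256 6:1296 8:4096 12:20736 24:331776  a_24=358258
[q^25] f(1)=1,f(5)=625,f(25)=390625 ⇒ 391251
q^26  k|26↦f(k): 26:456976 13:28561 2:16 1:1  a_26=485554

130322, 170898, 196964, 248914, 279842, 358258, 391251, 485554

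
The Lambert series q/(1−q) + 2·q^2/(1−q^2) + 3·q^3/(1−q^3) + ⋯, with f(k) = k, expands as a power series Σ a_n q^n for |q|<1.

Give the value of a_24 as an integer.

n=24: 1·24 2·12 3·8 4·6 6·4 8·3 12·2 24·1  f→[1+2+3+4+6+8+12+24]=60

a_24 = 60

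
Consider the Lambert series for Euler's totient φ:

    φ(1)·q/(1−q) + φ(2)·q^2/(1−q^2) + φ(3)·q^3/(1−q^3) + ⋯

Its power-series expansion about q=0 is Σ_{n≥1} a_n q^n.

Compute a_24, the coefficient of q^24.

q^24  k|24↦φ(k): 1:1 2:1 3:2 4:2 6:2 8:4 12:4 24:8  a_24=24

a_24 = 24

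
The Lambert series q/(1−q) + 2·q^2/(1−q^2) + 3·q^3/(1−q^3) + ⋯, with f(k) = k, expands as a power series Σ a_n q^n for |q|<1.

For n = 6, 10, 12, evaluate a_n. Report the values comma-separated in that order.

12, 18, 28

d|6:{1,2,3,6}  Σf=1+2+3+6=12
d|10:{10,5,2,1}  Σf=10+5+2+1=18
n=12: 1·12 2·6 3·4 4·3 6·2 12·1  f→[1+2+3+4+6+12]=28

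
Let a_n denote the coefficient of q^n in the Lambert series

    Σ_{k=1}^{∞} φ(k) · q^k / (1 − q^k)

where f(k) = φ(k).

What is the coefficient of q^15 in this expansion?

[q^15] φ(15)=8,φ(5)=4,φ(3)=2,φ(1)=1 ⇒ 15

a_15 = 15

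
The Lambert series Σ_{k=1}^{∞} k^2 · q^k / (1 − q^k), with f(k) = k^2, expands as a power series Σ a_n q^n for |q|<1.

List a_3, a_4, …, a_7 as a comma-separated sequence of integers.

10, 21, 26, 50, 50

n=3: 3·1 1·3  f→[9+1]=10
q^4  k|4↦f(k): 1:1 2:4 4:16  a_4=21
n=5: 5·1 1·5  f→[25+1]=26
[q^6] f(1)=1,f(2)=4,f(3)=9,f(6)=36 ⇒ 50
n=7: 1·7 7·1  f→[1+49]=50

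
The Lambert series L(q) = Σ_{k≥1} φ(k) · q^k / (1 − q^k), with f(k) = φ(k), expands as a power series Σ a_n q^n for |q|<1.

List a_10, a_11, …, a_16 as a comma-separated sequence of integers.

n=10: 1·10 2·5 5·2 10·1  φ→[1+1+4+4]=10
[q^11] φ(1)=1,φ(11)=10 ⇒ 11
n=12: 1·12 2·6 3·4 4·3 6·2 12·1  φ→[1+1+2+2+2+4]=12
[q^13] φ(13)=12,φ(1)=1 ⇒ 13
[q^14] φ(1)=1,φ(2)=1,φ(7)=6,φ(14)=6 ⇒ 14
n=15: 15·1 5·3 3·5 1·15  φ→[8+4+2+1]=15
n=16: 16·1 8·2 4·4 2·8 1·16  φ→[8+4+2+1+1]=16

10, 11, 12, 13, 14, 15, 16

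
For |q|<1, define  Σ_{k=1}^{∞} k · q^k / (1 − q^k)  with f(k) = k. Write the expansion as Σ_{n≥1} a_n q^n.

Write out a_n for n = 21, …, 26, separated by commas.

d|21:{1,3,7,21}  Σf=1+3+7+21=32
n=22: 22·1 11·2 2·11 1·22  f→[22+11+2+1]=36
q^23  k|23↦f(k): 1:1 23:23  a_23=24
[q^24] f(1)=1,f(2)=2,f(3)=3,f(4)=4,f(6)=6,f(8)=8,f(12)=12,f(24)=24 ⇒ 60
q^25  k|25↦f(k): 25:25 5:5 1:1  a_25=31
d|26:{1,2,13,26}  Σf=1+2+13+26=42

32, 36, 24, 60, 31, 42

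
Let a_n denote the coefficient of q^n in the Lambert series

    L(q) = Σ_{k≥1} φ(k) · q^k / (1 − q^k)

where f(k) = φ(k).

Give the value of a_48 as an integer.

[q^48] φ(48)=16,φ(24)=8,φ(16)=8,φ(12)=4,φ(8)=4,φ(6)=2,φ(4)=2,φ(3)=2,φ(2)=1,φ(1)=1 ⇒ 48

a_48 = 48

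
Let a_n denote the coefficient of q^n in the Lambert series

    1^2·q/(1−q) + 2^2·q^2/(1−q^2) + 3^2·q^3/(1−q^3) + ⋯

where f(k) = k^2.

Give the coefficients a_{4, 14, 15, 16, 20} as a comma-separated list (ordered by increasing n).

21, 250, 260, 341, 546

q^4  k|4↦f(k): 4:16 2:4 1:1  a_4=21
d|14:{1,2,7,14}  Σf=1+4+49+196=250
[q^15] f(15)=225,f(5)=25,f(3)=9,f(1)=1 ⇒ 260
d|16:{16,8,4,2,1}  Σf=256+64+16+4+1=341
n=20: 1·20 2·10 4·5 5·4 10·2 20·1  f→[1+4+16+25+100+400]=546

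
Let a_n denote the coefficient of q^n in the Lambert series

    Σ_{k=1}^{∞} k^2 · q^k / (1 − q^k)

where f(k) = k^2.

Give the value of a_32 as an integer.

a_32 = 1365

n=32: 1·32 2·16 4·8 8·4 16·2 32·1  f→[1+4+16+64+256+1024]=1365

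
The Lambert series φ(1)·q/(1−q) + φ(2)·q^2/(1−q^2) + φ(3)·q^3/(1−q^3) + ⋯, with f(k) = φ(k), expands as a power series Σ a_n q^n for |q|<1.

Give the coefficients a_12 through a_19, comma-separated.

d|12:{1,2,3,4,6,12}  Σφ=1+1+2+2+2+4=12
d|13:{1,13}  Σφ=1+12=13
n=14: 14·1 7·2 2·7 1·14  φ→[6+6+1+1]=14
n=15: 1·15 3·5 5·3 15·1  φ→[1+2+4+8]=15
d|16:{16,8,4,2,1}  Σφ=8+4+2+1+1=16
q^17  k|17↦φ(k): 17:16 1:1  a_17=17
q^18  k|18↦φ(k): 1:1 2:1 3:2 6:2 9:6 18:6  a_18=18
d|19:{1,19}  Σφ=1+18=19

12, 13, 14, 15, 16, 17, 18, 19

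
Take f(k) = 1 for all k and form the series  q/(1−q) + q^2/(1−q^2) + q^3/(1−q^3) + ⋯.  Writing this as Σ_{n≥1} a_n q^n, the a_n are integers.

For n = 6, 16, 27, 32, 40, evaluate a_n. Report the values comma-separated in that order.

d|6:{1,2,3,6}  Σf=1+1+1+1=4
n=16: 1·16 2·8 4·4 8·2 16·1  f→[1+1+1+1+1]=5
q^27  k|27↦f(k): 1:1 3:1 9:1 27:1  a_27=4
q^32  k|32↦f(k): 1:1 2:1 4:1 8:1 16:1 32:1  a_32=6
d|40:{1,2,4,5,8,10,20,40}  Σf=1+1+1+1+1+1+1+1=8

4, 5, 4, 6, 8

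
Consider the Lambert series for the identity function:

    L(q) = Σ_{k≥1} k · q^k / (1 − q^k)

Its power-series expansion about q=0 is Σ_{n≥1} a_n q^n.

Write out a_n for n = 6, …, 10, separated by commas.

12, 8, 15, 13, 18

q^6  k|6↦f(k): 6:6 3:3 2:2 1:1  a_6=12
q^7  k|7↦f(k): 7:7 1:1  a_7=8
n=8: 1·8 2·4 4·2 8·1  f→[1+2+4+8]=15
n=9: 1·9 3·3 9·1  f→[1+3+9]=13
q^10  k|10↦f(k): 1:1 2:2 5:5 10:10  a_10=18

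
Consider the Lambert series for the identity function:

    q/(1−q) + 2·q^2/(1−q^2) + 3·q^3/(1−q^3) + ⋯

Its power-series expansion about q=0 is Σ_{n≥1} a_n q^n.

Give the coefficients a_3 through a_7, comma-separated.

4, 7, 6, 12, 8

q^3  k|3↦f(k): 3:3 1:1  a_3=4
q^4  k|4↦f(k): 1:1 2:2 4:4  a_4=7
d|5:{1,5}  Σf=1+5=6
[q^6] f(6)=6,f(3)=3,f(2)=2,f(1)=1 ⇒ 12
n=7: 7·1 1·7  f→[7+1]=8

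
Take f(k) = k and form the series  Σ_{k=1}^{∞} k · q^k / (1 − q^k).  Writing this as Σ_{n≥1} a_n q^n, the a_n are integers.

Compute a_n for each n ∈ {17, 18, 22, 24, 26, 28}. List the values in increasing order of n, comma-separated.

18, 39, 36, 60, 42, 56

d|17:{17,1}  Σf=17+1=18
[q^18] f(18)=18,f(9)=9,f(6)=6,f(3)=3,f(2)=2,f(1)=1 ⇒ 39
q^22  k|22↦f(k): 1:1 2:2 11:11 22:22  a_22=36
d|24:{1,2,3,4,6,8,12,24}  Σf=1+2+3+4+6+8+12+24=60
q^26  k|26↦f(k): 1:1 2:2 13:13 26:26  a_26=42
n=28: 1·28 2·14 4·7 7·4 14·2 28·1  f→[1+2+4+7+14+28]=56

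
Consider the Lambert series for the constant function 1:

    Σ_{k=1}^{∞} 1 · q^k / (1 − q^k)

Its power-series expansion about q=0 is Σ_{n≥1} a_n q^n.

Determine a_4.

q^4  k|4↦f(k): 1:1 2:1 4:1  a_4=3

a_4 = 3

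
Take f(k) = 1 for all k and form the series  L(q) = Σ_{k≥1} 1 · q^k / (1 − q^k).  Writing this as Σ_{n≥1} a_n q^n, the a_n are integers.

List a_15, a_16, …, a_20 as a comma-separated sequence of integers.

q^15  k|15↦f(k): 15:1 5:1 3:1 1:1  a_15=4
d|16:{1,2,4,8,16}  Σf=1+1+1+1+1=5
d|17:{1,17}  Σf=1+1=2
q^18  k|18↦f(k): 1:1 2:1 3:1 6:1 9:1 18:1  a_18=6
d|19:{1,19}  Σf=1+1=2
d|20:{1,2,4,5,10,20}  Σf=1+1+1+1+1+1=6

4, 5, 2, 6, 2, 6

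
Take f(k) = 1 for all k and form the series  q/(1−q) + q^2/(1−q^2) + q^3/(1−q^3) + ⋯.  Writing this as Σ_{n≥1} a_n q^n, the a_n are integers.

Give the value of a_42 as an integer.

a_42 = 8

n=42: 1·42 2·21 3·14 6·7 7·6 14·3 21·2 42·1  f→[1+1+1+1+1+1+1+1]=8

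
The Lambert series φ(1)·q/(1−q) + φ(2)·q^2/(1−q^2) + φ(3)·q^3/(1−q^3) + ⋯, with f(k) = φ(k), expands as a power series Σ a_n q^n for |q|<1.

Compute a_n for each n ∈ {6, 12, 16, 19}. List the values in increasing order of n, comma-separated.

d|6:{6,3,2,1}  Σφ=2+2+1+1=6
q^12  k|12↦φ(k): 1:1 2:1 3:2 4:2 6:2 12:4  a_12=12
d|16:{1,2,4,8,16}  Σφ=1+1+2+4+8=16
n=19: 19·1 1·19  φ→[18+1]=19

6, 12, 16, 19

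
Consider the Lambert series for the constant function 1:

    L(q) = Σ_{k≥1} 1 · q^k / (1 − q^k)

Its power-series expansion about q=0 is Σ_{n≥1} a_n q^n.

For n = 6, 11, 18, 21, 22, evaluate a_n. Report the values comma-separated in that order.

[q^6] f(6)=1,f(3)=1,f(2)=1,f(1)=1 ⇒ 4
[q^11] f(1)=1,f(11)=1 ⇒ 2
n=18: 1·18 2·9 3·6 6·3 9·2 18·1  f→[1+1+1+1+1+1]=6
d|21:{21,7,3,1}  Σf=1+1+1+1=4
[q^22] f(22)=1,f(11)=1,f(2)=1,f(1)=1 ⇒ 4

4, 2, 6, 4, 4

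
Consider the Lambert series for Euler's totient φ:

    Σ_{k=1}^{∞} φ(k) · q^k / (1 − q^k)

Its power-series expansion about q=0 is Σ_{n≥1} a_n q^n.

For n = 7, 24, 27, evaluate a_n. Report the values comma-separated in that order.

d|7:{1,7}  Σφ=1+6=7
[q^24] φ(24)=8,φ(12)=4,φ(8)=4,φ(6)=2,φ(4)=2,φ(3)=2,φ(2)=1,φ(1)=1 ⇒ 24
n=27: 1·27 3·9 9·3 27·1  φ→[1+2+6+18]=27

7, 24, 27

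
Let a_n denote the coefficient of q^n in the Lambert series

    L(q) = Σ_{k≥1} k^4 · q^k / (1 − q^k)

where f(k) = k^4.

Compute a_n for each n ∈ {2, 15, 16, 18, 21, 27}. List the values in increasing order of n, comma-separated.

d|2:{1,2}  Σf=1+16=17
d|15:{1,3,5,15}  Σf=1+81+625+50625=51332
n=16: 16·1 8·2 4·4 2·8 1·16  f→[65536+4096+256+16+1]=69905
d|18:{1,2,3,6,9,18}  Σf=1+16+81+1296+6561+104976=112931
[q^21] f(1)=1,f(3)=81,f(7)=2401,f(21)=194481 ⇒ 196964
d|27:{27,9,3,1}  Σf=531441+6561+81+1=538084

17, 51332, 69905, 112931, 196964, 538084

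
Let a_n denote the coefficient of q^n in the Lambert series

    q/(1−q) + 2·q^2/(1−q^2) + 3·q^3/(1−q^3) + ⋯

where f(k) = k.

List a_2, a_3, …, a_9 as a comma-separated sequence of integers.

q^2  k|2↦f(k): 2:2 1:1  a_2=3
[q^3] f(3)=3,f(1)=1 ⇒ 4
[q^4] f(4)=4,f(2)=2,f(1)=1 ⇒ 7
q^5  k|5↦f(k): 5:5 1:1  a_5=6
d|6:{6,3,2,1}  Σf=6+3+2+1=12
q^7  k|7↦f(k): 7:7 1:1  a_7=8
[q^8] f(8)=8,f(4)=4,f(2)=2,f(1)=1 ⇒ 15
n=9: 1·9 3·3 9·1  f→[1+3+9]=13

3, 4, 7, 6, 12, 8, 15, 13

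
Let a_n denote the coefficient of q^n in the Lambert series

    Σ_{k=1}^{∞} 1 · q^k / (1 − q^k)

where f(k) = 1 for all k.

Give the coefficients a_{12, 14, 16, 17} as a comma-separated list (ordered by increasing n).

6, 4, 5, 2

[q^12] f(1)=1,f(2)=1,f(3)=1,f(4)=1,f(6)=1,f(12)=1 ⇒ 6
n=14: 1·14 2·7 7·2 14·1  f→[1+1+1+1]=4
q^16  k|16↦f(k): 16:1 8:1 4:1 2:1 1:1  a_16=5
n=17: 1·17 17·1  f→[1+1]=2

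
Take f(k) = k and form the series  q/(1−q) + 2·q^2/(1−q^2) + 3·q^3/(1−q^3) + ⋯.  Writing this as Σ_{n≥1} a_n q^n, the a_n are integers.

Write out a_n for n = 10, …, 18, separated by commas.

d|10:{1,2,5,10}  Σf=1+2+5+10=18
q^11  k|11↦f(k): 1:1 11:11  a_11=12
q^12  k|12↦f(k): 12:12 6:6 4:4 3:3 2:2 1:1  a_12=28
q^13  k|13↦f(k): 13:13 1:1  a_13=14
q^14  k|14↦f(k): 14:14 7:7 2:2 1:1  a_14=24
q^15  k|15↦f(k): 15:15 5:5 3:3 1:1  a_15=24
n=16: 1·16 2·8 4·4 8·2 16·1  f→[1+2+4+8+16]=31
n=17: 1·17 17·1  f→[1+17]=18
d|18:{1,2,3,6,9,18}  Σf=1+2+3+6+9+18=39

18, 12, 28, 14, 24, 24, 31, 18, 39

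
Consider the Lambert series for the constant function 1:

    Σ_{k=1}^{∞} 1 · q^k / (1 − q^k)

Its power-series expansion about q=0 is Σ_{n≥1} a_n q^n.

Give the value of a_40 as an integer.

a_40 = 8

n=40: 1·40 2·20 4·10 5·8 8·5 10·4 20·2 40·1  f→[1+1+1+1+1+1+1+1]=8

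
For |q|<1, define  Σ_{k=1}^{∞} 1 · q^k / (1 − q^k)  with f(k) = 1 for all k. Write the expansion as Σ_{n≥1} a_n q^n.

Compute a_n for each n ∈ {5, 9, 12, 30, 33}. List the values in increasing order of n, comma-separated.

[q^5] f(1)=1,f(5)=1 ⇒ 2
[q^9] f(1)=1,f(3)=1,f(9)=1 ⇒ 3
n=12: 12·1 6·2 4·3 3·4 2·6 1·12  f→[1+1+1+1+1+1]=6
n=30: 30·1 15·2 10·3 6·5 5·6 3·10 2·15 1·30  f→[1+1+1+1+1+1+1+1]=8
n=33: 1·33 3·11 11·3 33·1  f→[1+1+1+1]=4

2, 3, 6, 8, 4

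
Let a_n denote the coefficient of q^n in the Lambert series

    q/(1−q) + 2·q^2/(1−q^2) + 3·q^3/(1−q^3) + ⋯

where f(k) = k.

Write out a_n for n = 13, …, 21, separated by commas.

14, 24, 24, 31, 18, 39, 20, 42, 32

q^13  k|13↦f(k): 1:1 13:13  a_13=14
[q^14] f(1)=1,f(2)=2,f(7)=7,f(14)=14 ⇒ 24
d|15:{1,3,5,15}  Σf=1+3+5+15=24
d|16:{1,2,4,8,16}  Σf=1+2+4+8+16=31
q^17  k|17↦f(k): 1:1 17:17  a_17=18
q^18  k|18↦f(k): 1:1 2:2 3:3 6:6 9:9 18:18  a_18=39
d|19:{19,1}  Σf=19+1=20
[q^20] f(1)=1,f(2)=2,f(4)=4,f(5)=5,f(10)=10,f(20)=20 ⇒ 42
[q^21] f(1)=1,f(3)=3,f(7)=7,f(21)=21 ⇒ 32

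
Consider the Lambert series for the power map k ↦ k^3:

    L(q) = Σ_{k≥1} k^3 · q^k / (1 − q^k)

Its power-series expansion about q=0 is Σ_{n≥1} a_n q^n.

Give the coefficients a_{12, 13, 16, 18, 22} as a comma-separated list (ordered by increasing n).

[q^12] f(12)=1728,f(6)=216,f(4)=64,f(3)=27,f(2)=8,f(1)=1 ⇒ 2044
d|13:{13,1}  Σf=2197+1=2198
d|16:{1,2,4,8,16}  Σf=1+8+64+512+4096=4681
q^18  k|18↦f(k): 1:1 2:8 3:27 6:216 9:729 18:5832  a_18=6813
n=22: 22·1 11·2 2·11 1·22  f→[10648+1331+8+1]=11988

2044, 2198, 4681, 6813, 11988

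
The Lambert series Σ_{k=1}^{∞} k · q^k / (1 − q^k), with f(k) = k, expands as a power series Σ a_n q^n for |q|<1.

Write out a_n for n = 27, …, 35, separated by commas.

d|27:{27,9,3,1}  Σf=27+9+3+1=40
n=28: 28·1 14·2 7·4 4·7 2·14 1·28  f→[28+14+7+4+2+1]=56
n=29: 1·29 29·1  f→[1+29]=30
q^30  k|30↦f(k): 30:30 15:15 10:10 6:6 5:5 3:3 2:2 1:1  a_30=72
q^31  k|31↦f(k): 31:31 1:1  a_31=32
d|32:{1,2,4,8,16,32}  Σf=1+2+4+8+16+32=63
[q^33] f(1)=1,f(3)=3,f(11)=11,f(33)=33 ⇒ 48
q^34  k|34↦f(k): 34:34 17:17 2:2 1:1  a_34=54
[q^35] f(35)=35,f(7)=7,f(5)=5,f(1)=1 ⇒ 48

40, 56, 30, 72, 32, 63, 48, 54, 48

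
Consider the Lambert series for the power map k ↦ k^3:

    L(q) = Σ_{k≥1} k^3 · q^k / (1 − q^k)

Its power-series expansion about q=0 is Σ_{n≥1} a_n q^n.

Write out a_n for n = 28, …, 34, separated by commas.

q^28  k|28↦f(k): 1:1 2:8 4:64 7:343 14:2744 28:21952  a_28=25112
[q^29] f(29)=24389,f(1)=1 ⇒ 24390
n=30: 30·1 15·2 10·3 6·5 5·6 3·10 2·15 1·30  f→[27000+3375+1000+216+125+27+8+1]=31752
q^31  k|31↦f(k): 31:29791 1:1  a_31=29792
n=32: 32·1 16·2 8·4 4·8 2·16 1·32  f→[32768+4096+512+64+8+1]=37449
d|33:{1,3,11,33}  Σf=1+27+1331+35937=37296
[q^34] f(34)=39304,f(17)=4913,f(2)=8,f(1)=1 ⇒ 44226

25112, 24390, 31752, 29792, 37449, 37296, 44226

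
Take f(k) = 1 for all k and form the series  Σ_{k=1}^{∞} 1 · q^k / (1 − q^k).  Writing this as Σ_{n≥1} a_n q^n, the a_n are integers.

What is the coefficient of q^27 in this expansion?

a_27 = 4

n=27: 27·1 9·3 3·9 1·27  f→[1+1+1+1]=4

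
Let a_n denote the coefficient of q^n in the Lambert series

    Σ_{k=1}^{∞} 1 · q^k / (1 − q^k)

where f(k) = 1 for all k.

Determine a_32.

n=32: 32·1 16·2 8·4 4·8 2·16 1·32  f→[1+1+1+1+1+1]=6

a_32 = 6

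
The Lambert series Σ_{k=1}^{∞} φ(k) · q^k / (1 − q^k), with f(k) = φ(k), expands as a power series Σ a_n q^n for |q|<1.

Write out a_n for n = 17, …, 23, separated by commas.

q^17  k|17↦φ(k): 17:16 1:1  a_17=17
q^18  k|18↦φ(k): 18:6 9:6 6:2 3:2 2:1 1:1  a_18=18
n=19: 1·19 19·1  φ→[1+18]=19
[q^20] φ(1)=1,φ(2)=1,φ(4)=2,φ(5)=4,φ(10)=4,φ(20)=8 ⇒ 20
d|21:{1,3,7,21}  Σφ=1+2+6+12=21
d|22:{22,11,2,1}  Σφ=10+10+1+1=22
d|23:{23,1}  Σφ=22+1=23

17, 18, 19, 20, 21, 22, 23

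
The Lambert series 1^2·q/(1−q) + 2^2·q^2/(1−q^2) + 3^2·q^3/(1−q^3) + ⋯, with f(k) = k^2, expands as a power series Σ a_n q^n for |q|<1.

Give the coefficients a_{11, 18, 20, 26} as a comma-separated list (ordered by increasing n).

d|11:{1,11}  Σf=1+121=122
d|18:{1,2,3,6,9,18}  Σf=1+4+9+36+81+324=455
[q^20] f(1)=1,f(2)=4,f(4)=16,f(5)=25,f(10)=100,f(20)=400 ⇒ 546
n=26: 1·26 2·13 13·2 26·1  f→[1+4+169+676]=850

122, 455, 546, 850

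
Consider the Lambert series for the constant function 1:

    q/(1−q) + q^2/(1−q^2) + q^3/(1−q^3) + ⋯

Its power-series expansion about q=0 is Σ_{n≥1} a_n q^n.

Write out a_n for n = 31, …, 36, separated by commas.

2, 6, 4, 4, 4, 9

d|31:{31,1}  Σf=1+1=2
n=32: 1·32 2·16 4·8 8·4 16·2 32·1  f→[1+1+1+1+1+1]=6
n=33: 33·1 11·3 3·11 1·33  f→[1+1+1+1]=4
n=34: 34·1 17·2 2·17 1·34  f→[1+1+1+1]=4
d|35:{1,5,7,35}  Σf=1+1+1+1=4
n=36: 1·36 2·18 3·12 4·9 6·6 9·4 12·3 18·2 36·1  f→[1+1+1+1+1+1+1+1+1]=9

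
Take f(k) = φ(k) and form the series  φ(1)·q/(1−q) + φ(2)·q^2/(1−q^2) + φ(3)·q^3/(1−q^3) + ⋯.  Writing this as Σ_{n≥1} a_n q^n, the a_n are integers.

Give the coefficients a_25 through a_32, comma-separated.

n=25: 25·1 5·5 1·25  φ→[20+4+1]=25
[q^26] φ(1)=1,φ(2)=1,φ(13)=12,φ(26)=12 ⇒ 26
[q^27] φ(1)=1,φ(3)=2,φ(9)=6,φ(27)=18 ⇒ 27
n=28: 1·28 2·14 4·7 7·4 14·2 28·1  φ→[1+1+2+6+6+12]=28
d|29:{1,29}  Σφ=1+28=29
q^30  k|30↦φ(k): 30:8 15:8 10:4 6:2 5:4 3:2 2:1 1:1  a_30=30
n=31: 31·1 1·31  φ→[30+1]=31
d|32:{1,2,4,8,16,32}  Σφ=1+1+2+4+8+16=32

25, 26, 27, 28, 29, 30, 31, 32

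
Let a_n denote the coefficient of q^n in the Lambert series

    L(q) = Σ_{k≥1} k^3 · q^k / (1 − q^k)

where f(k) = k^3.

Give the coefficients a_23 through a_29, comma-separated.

12168, 16380, 15751, 19782, 20440, 25112, 24390

[q^23] f(23)=12167,f(1)=1 ⇒ 12168
d|24:{1,2,3,4,6,8,12,24}  Σf=1+8+27+64+216+512+1728+13824=16380
[q^25] f(1)=1,f(5)=125,f(25)=15625 ⇒ 15751
[q^26] f(26)=17576,f(13)=2197,f(2)=8,f(1)=1 ⇒ 19782
d|27:{1,3,9,27}  Σf=1+27+729+19683=20440
[q^28] f(28)=21952,f(14)=2744,f(7)=343,f(4)=64,f(2)=8,f(1)=1 ⇒ 25112
q^29  k|29↦f(k): 1:1 29:24389  a_29=24390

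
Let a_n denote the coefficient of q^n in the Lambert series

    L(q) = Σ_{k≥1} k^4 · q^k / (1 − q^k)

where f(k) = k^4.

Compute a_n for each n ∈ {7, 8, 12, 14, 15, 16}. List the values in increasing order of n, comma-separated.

2402, 4369, 22386, 40834, 51332, 69905

d|7:{7,1}  Σf=2401+1=2402
[q^8] f(8)=4096,f(4)=256,f(2)=16,f(1)=1 ⇒ 4369
q^12  k|12↦f(k): 1:1 2:16 3:81 4:256 6:1296 12:20736  a_12=22386
[q^14] f(1)=1,f(2)=16,f(7)=2401,f(14)=38416 ⇒ 40834
q^15  k|15↦f(k): 1:1 3:81 5:625 15:50625  a_15=51332
q^16  k|16↦f(k): 16:65536 8:4096 4:256 2:16 1:1  a_16=69905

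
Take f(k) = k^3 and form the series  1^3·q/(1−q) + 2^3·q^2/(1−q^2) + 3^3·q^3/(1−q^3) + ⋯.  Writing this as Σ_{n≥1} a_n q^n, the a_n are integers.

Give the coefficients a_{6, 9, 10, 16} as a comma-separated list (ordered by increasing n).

252, 757, 1134, 4681

q^6  k|6↦f(k): 6:216 3:27 2:8 1:1  a_6=252
q^9  k|9↦f(k): 9:729 3:27 1:1  a_9=757
q^10  k|10↦f(k): 1:1 2:8 5:125 10:1000  a_10=1134
d|16:{16,8,4,2,1}  Σf=4096+512+64+8+1=4681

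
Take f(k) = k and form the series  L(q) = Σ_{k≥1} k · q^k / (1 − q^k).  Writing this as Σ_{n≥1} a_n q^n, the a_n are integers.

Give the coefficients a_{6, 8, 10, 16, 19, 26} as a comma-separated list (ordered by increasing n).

12, 15, 18, 31, 20, 42

[q^6] f(1)=1,f(2)=2,f(3)=3,f(6)=6 ⇒ 12
q^8  k|8↦f(k): 8:8 4:4 2:2 1:1  a_8=15
q^10  k|10↦f(k): 1:1 2:2 5:5 10:10  a_10=18
[q^16] f(1)=1,f(2)=2,f(4)=4,f(8)=8,f(16)=16 ⇒ 31
q^19  k|19↦f(k): 1:1 19:19  a_19=20
[q^26] f(26)=26,f(13)=13,f(2)=2,f(1)=1 ⇒ 42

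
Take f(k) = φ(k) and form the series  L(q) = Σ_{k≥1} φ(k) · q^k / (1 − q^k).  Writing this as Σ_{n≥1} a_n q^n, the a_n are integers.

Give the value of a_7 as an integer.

n=7: 7·1 1·7  φ→[6+1]=7

a_7 = 7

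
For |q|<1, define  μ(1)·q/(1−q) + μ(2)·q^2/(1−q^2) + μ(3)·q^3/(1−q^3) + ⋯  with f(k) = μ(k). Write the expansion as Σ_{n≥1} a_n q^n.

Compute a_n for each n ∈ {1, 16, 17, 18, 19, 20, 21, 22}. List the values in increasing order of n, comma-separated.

q^1  k|1↦μ(k): 1:1  a_1=1
[q^16] μ(16)=0,μ(8)=0,μ(4)=0,μ(2)=-1,μ(1)=1 ⇒ 0
[q^17] μ(17)=-1,μ(1)=1 ⇒ 0
d|18:{18,9,6,3,2,1}  Σμ=0+0+1+(-1)+(-1)+1=0
d|19:{1,19}  Σμ=1+(-1)=0
[q^20] μ(20)=0,μ(10)=1,μ(5)=-1,μ(4)=0,μ(2)=-1,μ(1)=1 ⇒ 0
q^21  k|21↦μ(k): 21:1 7:-1 3:-1 1:1  a_21=0
d|22:{22,11,2,1}  Σμ=1+(-1)+(-1)+1=0

1, 0, 0, 0, 0, 0, 0, 0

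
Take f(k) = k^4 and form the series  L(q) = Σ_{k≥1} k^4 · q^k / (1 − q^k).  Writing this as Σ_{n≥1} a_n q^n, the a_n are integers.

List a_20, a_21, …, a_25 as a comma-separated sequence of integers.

170898, 196964, 248914, 279842, 358258, 391251

q^20  k|20↦f(k): 20:160000 10:10000 5:625 4:256 2:16 1:1  a_20=170898
n=21: 1·21 3·7 7·3 21·1  f→[1+81+2401+194481]=196964
n=22: 22·1 11·2 2·11 1·22  f→[234256+14641+16+1]=248914
n=23: 1·23 23·1  f→[1+279841]=279842
n=24: 1·24 2·12 3·8 4·6 6·4 8·3 12·2 24·1  f→[1+16+81+256+1296+4096+20736+331776]=358258
[q^25] f(1)=1,f(5)=625,f(25)=390625 ⇒ 391251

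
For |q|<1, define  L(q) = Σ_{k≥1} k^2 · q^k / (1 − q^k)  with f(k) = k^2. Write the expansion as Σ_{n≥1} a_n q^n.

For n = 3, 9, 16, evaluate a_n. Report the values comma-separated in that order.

q^3  k|3↦f(k): 3:9 1:1  a_3=10
[q^9] f(1)=1,f(3)=9,f(9)=81 ⇒ 91
[q^16] f(1)=1,f(2)=4,f(4)=16,f(8)=64,f(16)=256 ⇒ 341

10, 91, 341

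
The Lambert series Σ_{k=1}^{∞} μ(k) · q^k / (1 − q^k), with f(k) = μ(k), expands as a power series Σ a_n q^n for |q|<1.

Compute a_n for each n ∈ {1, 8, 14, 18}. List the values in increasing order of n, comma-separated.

1, 0, 0, 0

d|1:{1}  Σμ=1=1
n=8: 8·1 4·2 2·4 1·8  μ→[0+0+(-1)+1]=0
n=14: 1·14 2·7 7·2 14·1  μ→[1+(-1)+(-1)+1]=0
d|18:{18,9,6,3,2,1}  Σμ=0+0+1+(-1)+(-1)+1=0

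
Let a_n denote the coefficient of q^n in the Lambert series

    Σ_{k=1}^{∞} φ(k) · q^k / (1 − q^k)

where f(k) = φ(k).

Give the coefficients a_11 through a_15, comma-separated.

[q^11] φ(11)=10,φ(1)=1 ⇒ 11
[q^12] φ(1)=1,φ(2)=1,φ(3)=2,φ(4)=2,φ(6)=2,φ(12)=4 ⇒ 12
d|13:{13,1}  Σφ=12+1=13
d|14:{14,7,2,1}  Σφ=6+6+1+1=14
d|15:{15,5,3,1}  Σφ=8+4+2+1=15

11, 12, 13, 14, 15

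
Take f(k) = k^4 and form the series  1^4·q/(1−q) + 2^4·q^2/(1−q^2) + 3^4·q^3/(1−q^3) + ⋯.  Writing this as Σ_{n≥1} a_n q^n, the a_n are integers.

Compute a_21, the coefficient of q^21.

q^21  k|21↦f(k): 21:194481 7:2401 3:81 1:1  a_21=196964

a_21 = 196964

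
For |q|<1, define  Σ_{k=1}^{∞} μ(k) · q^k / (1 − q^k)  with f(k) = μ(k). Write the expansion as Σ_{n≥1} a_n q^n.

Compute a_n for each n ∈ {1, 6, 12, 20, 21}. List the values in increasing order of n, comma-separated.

n=1: 1·1  μ→[1]=1
q^6  k|6↦μ(k): 1:1 2:-1 3:-1 6:1  a_6=0
n=12: 1·12 2·6 3·4 4·3 6·2 12·1  μ→[1+(-1)+(-1)+0+1+0]=0
d|20:{20,10,5,4,2,1}  Σμ=0+1+(-1)+0+(-1)+1=0
n=21: 1·21 3·7 7·3 21·1  μ→[1+(-1)+(-1)+1]=0

1, 0, 0, 0, 0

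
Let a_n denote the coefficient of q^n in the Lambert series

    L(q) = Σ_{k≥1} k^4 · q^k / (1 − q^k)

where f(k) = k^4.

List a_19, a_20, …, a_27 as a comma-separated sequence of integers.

130322, 170898, 196964, 248914, 279842, 358258, 391251, 485554, 538084

q^19  k|19↦f(k): 1:1 19:130321  a_19=130322
[q^20] f(20)=160000,f(10)=10000,f(5)=625,f(4)=256,f(2)=16,f(1)=1 ⇒ 170898
d|21:{1,3,7,21}  Σf=1+81+2401+194481=196964
d|22:{22,11,2,1}  Σf=234256+14641+16+1=248914
q^23  k|23↦f(k): 23:279841 1:1  a_23=279842
d|24:{1,2,3,4,6,8,12,24}  Σf=1+16+81+256+1296+4096+20736+331776=358258
d|25:{25,5,1}  Σf=390625+625+1=391251
[q^26] f(26)=456976,f(13)=28561,f(2)=16,f(1)=1 ⇒ 485554
[q^27] f(1)=1,f(3)=81,f(9)=6561,f(27)=531441 ⇒ 538084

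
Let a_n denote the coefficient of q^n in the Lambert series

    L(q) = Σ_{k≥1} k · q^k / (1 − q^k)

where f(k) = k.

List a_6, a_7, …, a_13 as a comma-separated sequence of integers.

12, 8, 15, 13, 18, 12, 28, 14

q^6  k|6↦f(k): 6:6 3:3 2:2 1:1  a_6=12
n=7: 7·1 1·7  f→[7+1]=8
d|8:{1,2,4,8}  Σf=1+2+4+8=15
q^9  k|9↦f(k): 9:9 3:3 1:1  a_9=13
[q^10] f(1)=1,f(2)=2,f(5)=5,f(10)=10 ⇒ 18
n=11: 1·11 11·1  f→[1+11]=12
d|12:{1,2,3,4,6,12}  Σf=1+2+3+4+6+12=28
d|13:{1,13}  Σf=1+13=14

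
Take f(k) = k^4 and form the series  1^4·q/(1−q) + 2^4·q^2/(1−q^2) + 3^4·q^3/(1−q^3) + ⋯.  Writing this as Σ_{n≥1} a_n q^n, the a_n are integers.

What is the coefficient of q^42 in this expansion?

a_42 = 3348388

q^42  k|42↦f(k): 1:1 2:16 3:81 6:1296 7:2401 14:38416 21:194481 42:3111696  a_42=3348388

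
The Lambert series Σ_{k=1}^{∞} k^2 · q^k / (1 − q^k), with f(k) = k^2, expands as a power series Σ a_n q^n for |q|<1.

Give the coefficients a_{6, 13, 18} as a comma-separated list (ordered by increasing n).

q^6  k|6↦f(k): 1:1 2:4 3:9 6:36  a_6=50
n=13: 1·13 13·1  f→[1+169]=170
d|18:{1,2,3,6,9,18}  Σf=1+4+9+36+81+324=455

50, 170, 455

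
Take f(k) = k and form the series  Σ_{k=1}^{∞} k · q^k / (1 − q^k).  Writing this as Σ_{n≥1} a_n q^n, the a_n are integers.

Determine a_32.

q^32  k|32↦f(k): 1:1 2:2 4:4 8:8 16:16 32:32  a_32=63

a_32 = 63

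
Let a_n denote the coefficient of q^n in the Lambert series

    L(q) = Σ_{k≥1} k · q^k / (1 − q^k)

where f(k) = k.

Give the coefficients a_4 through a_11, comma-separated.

n=4: 1·4 2·2 4·1  f→[1+2+4]=7
q^5  k|5↦f(k): 1:1 5:5  a_5=6
[q^6] f(6)=6,f(3)=3,f(2)=2,f(1)=1 ⇒ 12
[q^7] f(1)=1,f(7)=7 ⇒ 8
d|8:{1,2,4,8}  Σf=1+2+4+8=15
[q^9] f(1)=1,f(3)=3,f(9)=9 ⇒ 13
n=10: 1·10 2·5 5·2 10·1  f→[1+2+5+10]=18
n=11: 1·11 11·1  f→[1+11]=12

7, 6, 12, 8, 15, 13, 18, 12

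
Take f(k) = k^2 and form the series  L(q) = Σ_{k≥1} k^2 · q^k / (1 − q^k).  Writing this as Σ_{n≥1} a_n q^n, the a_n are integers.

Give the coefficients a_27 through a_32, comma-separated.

820, 1050, 842, 1300, 962, 1365

n=27: 1·27 3·9 9·3 27·1  f→[1+9+81+729]=820
q^28  k|28↦f(k): 1:1 2:4 4:16 7:49 14:196 28:784  a_28=1050
[q^29] f(1)=1,f(29)=841 ⇒ 842
n=30: 30·1 15·2 10·3 6·5 5·6 3·10 2·15 1·30  f→[900+225+100+36+25+9+4+1]=1300
d|31:{31,1}  Σf=961+1=962
n=32: 32·1 16·2 8·4 4·8 2·16 1·32  f→[1024+256+64+16+4+1]=1365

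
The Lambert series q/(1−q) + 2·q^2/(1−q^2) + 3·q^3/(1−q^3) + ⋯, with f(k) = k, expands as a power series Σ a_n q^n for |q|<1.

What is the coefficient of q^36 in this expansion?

d|36:{36,18,12,9,6,4,3,2,1}  Σf=36+18+12+9+6+4+3+2+1=91

a_36 = 91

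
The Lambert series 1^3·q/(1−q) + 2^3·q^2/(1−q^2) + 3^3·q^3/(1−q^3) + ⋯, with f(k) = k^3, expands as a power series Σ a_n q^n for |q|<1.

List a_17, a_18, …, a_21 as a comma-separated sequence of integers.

[q^17] f(1)=1,f(17)=4913 ⇒ 4914
[q^18] f(1)=1,f(2)=8,f(3)=27,f(6)=216,f(9)=729,f(18)=5832 ⇒ 6813
[q^19] f(19)=6859,f(1)=1 ⇒ 6860
n=20: 20·1 10·2 5·4 4·5 2·10 1·20  f→[8000+1000+125+64+8+1]=9198
q^21  k|21↦f(k): 21:9261 7:343 3:27 1:1  a_21=9632

4914, 6813, 6860, 9198, 9632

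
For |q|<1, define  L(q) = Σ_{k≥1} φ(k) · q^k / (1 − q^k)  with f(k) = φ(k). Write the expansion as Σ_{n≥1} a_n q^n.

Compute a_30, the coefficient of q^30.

q^30  k|30↦φ(k): 1:1 2:1 3:2 5:4 6:2 10:4 15:8 30:8  a_30=30

a_30 = 30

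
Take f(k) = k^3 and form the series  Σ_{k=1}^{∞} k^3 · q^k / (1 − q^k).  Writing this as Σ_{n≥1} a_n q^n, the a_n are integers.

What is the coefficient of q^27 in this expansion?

a_27 = 20440

q^27  k|27↦f(k): 27:19683 9:729 3:27 1:1  a_27=20440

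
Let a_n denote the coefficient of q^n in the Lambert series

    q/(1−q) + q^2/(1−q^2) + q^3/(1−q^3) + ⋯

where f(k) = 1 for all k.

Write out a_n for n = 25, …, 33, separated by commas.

q^25  k|25↦f(k): 1:1 5:1 25:1  a_25=3
[q^26] f(1)=1,f(2)=1,f(13)=1,f(26)=1 ⇒ 4
d|27:{1,3,9,27}  Σf=1+1+1+1=4
[q^28] f(28)=1,f(14)=1,f(7)=1,f(4)=1,f(2)=1,f(1)=1 ⇒ 6
n=29: 29·1 1·29  f→[1+1]=2
q^30  k|30↦f(k): 1:1 2:1 3:1 5:1 6:1 10:1 15:1 30:1  a_30=8
[q^31] f(1)=1,f(31)=1 ⇒ 2
q^32  k|32↦f(k): 1:1 2:1 4:1 8:1 16:1 32:1  a_32=6
[q^33] f(33)=1,f(11)=1,f(3)=1,f(1)=1 ⇒ 4

3, 4, 4, 6, 2, 8, 2, 6, 4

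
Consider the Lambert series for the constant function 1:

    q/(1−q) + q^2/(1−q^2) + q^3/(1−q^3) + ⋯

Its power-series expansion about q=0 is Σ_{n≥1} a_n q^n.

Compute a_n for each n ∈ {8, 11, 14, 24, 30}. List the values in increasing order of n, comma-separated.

d|8:{1,2,4,8}  Σf=1+1+1+1=4
[q^11] f(11)=1,f(1)=1 ⇒ 2
n=14: 14·1 7·2 2·7 1·14  f→[1+1+1+1]=4
n=24: 24·1 12·2 8·3 6·4 4·6 3·8 2·12 1·24  f→[1+1+1+1+1+1+1+1]=8
n=30: 1·30 2·15 3·10 5·6 6·5 10·3 15·2 30·1  f→[1+1+1+1+1+1+1+1]=8

4, 2, 4, 8, 8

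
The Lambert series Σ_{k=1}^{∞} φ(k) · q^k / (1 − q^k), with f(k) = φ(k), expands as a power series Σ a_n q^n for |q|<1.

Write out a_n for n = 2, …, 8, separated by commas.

q^2  k|2↦φ(k): 1:1 2:1  a_2=2
[q^3] φ(1)=1,φ(3)=2 ⇒ 3
n=4: 1·4 2·2 4·1  φ→[1+1+2]=4
n=5: 1·5 5·1  φ→[1+4]=5
d|6:{1,2,3,6}  Σφ=1+1+2+2=6
q^7  k|7↦φ(k): 7:6 1:1  a_7=7
d|8:{1,2,4,8}  Σφ=1+1+2+4=8

2, 3, 4, 5, 6, 7, 8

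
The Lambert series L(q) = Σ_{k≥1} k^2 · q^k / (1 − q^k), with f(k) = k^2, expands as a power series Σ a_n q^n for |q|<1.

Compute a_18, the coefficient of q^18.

a_18 = 455

d|18:{18,9,6,3,2,1}  Σf=324+81+36+9+4+1=455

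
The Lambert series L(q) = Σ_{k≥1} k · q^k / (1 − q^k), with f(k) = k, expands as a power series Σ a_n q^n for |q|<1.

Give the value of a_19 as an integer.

a_19 = 20

d|19:{1,19}  Σf=1+19=20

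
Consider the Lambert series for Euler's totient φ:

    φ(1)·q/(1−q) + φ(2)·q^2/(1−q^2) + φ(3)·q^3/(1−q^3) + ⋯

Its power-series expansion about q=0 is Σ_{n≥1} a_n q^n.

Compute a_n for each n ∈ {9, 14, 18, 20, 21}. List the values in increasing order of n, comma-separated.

d|9:{1,3,9}  Σφ=1+2+6=9
d|14:{1,2,7,14}  Σφ=1+1+6+6=14
q^18  k|18↦φ(k): 1:1 2:1 3:2 6:2 9:6 18:6  a_18=18
[q^20] φ(20)=8,φ(10)=4,φ(5)=4,φ(4)=2,φ(2)=1,φ(1)=1 ⇒ 20
n=21: 1·21 3·7 7·3 21·1  φ→[1+2+6+12]=21

9, 14, 18, 20, 21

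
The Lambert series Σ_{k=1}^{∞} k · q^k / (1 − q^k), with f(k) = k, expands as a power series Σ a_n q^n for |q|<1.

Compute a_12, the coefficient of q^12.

a_12 = 28

d|12:{12,6,4,3,2,1}  Σf=12+6+4+3+2+1=28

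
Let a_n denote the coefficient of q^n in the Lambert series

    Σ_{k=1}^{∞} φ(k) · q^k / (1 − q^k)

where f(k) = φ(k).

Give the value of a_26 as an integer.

n=26: 26·1 13·2 2·13 1·26  φ→[12+12+1+1]=26

a_26 = 26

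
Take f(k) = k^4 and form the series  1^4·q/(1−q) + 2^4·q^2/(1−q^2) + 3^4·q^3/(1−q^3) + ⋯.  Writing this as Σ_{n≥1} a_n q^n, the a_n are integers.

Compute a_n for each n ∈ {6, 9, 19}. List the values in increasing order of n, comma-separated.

d|6:{1,2,3,6}  Σf=1+16+81+1296=1394
n=9: 1·9 3·3 9·1  f→[1+81+6561]=6643
[q^19] f(19)=130321,f(1)=1 ⇒ 130322

1394, 6643, 130322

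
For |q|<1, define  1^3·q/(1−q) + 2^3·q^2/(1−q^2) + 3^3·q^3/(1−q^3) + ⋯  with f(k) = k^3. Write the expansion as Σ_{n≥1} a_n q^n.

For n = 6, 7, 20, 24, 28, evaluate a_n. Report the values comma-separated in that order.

n=6: 1·6 2·3 3·2 6·1  f→[1+8+27+216]=252
d|7:{7,1}  Σf=343+1=344
d|20:{20,10,5,4,2,1}  Σf=8000+1000+125+64+8+1=9198
[q^24] f(24)=13824,f(12)=1728,f(8)=512,f(6)=216,f(4)=64,f(3)=27,f(2)=8,f(1)=1 ⇒ 16380
q^28  k|28↦f(k): 1:1 2:8 4:64 7:343 14:2744 28:21952  a_28=25112

252, 344, 9198, 16380, 25112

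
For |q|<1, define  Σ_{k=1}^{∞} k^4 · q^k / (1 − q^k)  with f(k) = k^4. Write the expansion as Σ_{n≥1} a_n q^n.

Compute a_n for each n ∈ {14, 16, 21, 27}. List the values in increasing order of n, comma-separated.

40834, 69905, 196964, 538084

n=14: 1·14 2·7 7·2 14·1  f→[1+16+2401+38416]=40834
n=16: 1·16 2·8 4·4 8·2 16·1  f→[1+16+256+4096+65536]=69905
n=21: 21·1 7·3 3·7 1·21  f→[194481+2401+81+1]=196964
d|27:{27,9,3,1}  Σf=531441+6561+81+1=538084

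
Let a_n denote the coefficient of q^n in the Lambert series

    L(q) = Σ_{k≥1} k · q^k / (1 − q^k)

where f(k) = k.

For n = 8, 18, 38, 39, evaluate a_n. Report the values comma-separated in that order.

d|8:{1,2,4,8}  Σf=1+2+4+8=15
d|18:{18,9,6,3,2,1}  Σf=18+9+6+3+2+1=39
q^38  k|38↦f(k): 1:1 2:2 19:19 38:38  a_38=60
q^39  k|39↦f(k): 39:39 13:13 3:3 1:1  a_39=56

15, 39, 60, 56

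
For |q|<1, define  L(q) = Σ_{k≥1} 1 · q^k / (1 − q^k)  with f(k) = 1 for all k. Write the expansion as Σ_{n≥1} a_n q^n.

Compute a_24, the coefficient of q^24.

n=24: 24·1 12·2 8·3 6·4 4·6 3·8 2·12 1·24  f→[1+1+1+1+1+1+1+1]=8

a_24 = 8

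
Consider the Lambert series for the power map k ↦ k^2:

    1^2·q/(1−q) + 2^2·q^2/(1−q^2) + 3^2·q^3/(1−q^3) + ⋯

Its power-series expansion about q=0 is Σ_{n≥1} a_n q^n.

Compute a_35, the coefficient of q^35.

d|35:{1,5,7,35}  Σf=1+25+49+1225=1300

a_35 = 1300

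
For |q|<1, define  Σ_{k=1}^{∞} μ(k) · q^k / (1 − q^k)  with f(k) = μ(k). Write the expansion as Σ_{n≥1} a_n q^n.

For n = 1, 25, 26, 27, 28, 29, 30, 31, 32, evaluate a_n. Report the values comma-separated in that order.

d|1:{1}  Σμ=1=1
d|25:{1,5,25}  Σμ=1+(-1)+0=0
[q^26] μ(26)=1,μ(13)=-1,μ(2)=-1,μ(1)=1 ⇒ 0
d|27:{27,9,3,1}  Σμ=0+0+(-1)+1=0
[q^28] μ(1)=1,μ(2)=-1,μ(4)=0,μ(7)=-1,μ(14)=1,μ(28)=0 ⇒ 0
d|29:{29,1}  Σμ=(-1)+1=0
q^30  k|30↦μ(k): 30:-1 15:1 10:1 6:1 5:-1 3:-1 2:-1 1:1  a_30=0
d|31:{31,1}  Σμ=(-1)+1=0
n=32: 32·1 16·2 8·4 4·8 2·16 1·32  μ→[0+0+0+0+(-1)+1]=0

1, 0, 0, 0, 0, 0, 0, 0, 0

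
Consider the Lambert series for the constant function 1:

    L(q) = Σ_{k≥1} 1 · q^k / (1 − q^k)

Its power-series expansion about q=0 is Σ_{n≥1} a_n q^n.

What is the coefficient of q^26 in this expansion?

a_26 = 4

q^26  k|26↦f(k): 1:1 2:1 13:1 26:1  a_26=4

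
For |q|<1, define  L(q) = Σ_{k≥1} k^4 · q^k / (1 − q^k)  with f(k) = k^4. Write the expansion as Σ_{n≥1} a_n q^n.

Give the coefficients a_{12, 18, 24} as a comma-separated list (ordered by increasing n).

q^12  k|12↦f(k): 12:20736 6:1296 4:256 3:81 2:16 1:1  a_12=22386
[q^18] f(18)=104976,f(9)=6561,f(6)=1296,f(3)=81,f(2)=16,f(1)=1 ⇒ 112931
q^24  k|24↦f(k): 24:331776 12:20736 8:4096 6:1296 4:256 3:81 2:16 1:1  a_24=358258

22386, 112931, 358258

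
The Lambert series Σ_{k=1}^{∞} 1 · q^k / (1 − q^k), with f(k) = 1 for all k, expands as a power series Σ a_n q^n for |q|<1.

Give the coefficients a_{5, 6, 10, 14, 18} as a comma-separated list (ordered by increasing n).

2, 4, 4, 4, 6

n=5: 1·5 5·1  f→[1+1]=2
q^6  k|6↦f(k): 6:1 3:1 2:1 1:1  a_6=4
d|10:{10,5,2,1}  Σf=1+1+1+1=4
q^14  k|14↦f(k): 1:1 2:1 7:1 14:1  a_14=4
[q^18] f(1)=1,f(2)=1,f(3)=1,f(6)=1,f(9)=1,f(18)=1 ⇒ 6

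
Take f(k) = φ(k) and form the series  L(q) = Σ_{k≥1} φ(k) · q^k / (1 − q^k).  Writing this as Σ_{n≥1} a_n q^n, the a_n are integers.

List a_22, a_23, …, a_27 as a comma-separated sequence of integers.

d|22:{22,11,2,1}  Σφ=10+10+1+1=22
q^23  k|23↦φ(k): 1:1 23:22  a_23=23
q^24  k|24↦φ(k): 24:8 12:4 8:4 6:2 4:2 3:2 2:1 1:1  a_24=24
q^25  k|25↦φ(k): 25:20 5:4 1:1  a_25=25
[q^26] φ(1)=1,φ(2)=1,φ(13)=12,φ(26)=12 ⇒ 26
n=27: 1·27 3·9 9·3 27·1  φ→[1+2+6+18]=27

22, 23, 24, 25, 26, 27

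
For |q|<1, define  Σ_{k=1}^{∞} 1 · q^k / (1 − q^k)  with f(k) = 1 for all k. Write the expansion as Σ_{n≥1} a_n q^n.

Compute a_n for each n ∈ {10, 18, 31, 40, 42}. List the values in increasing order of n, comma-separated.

d|10:{10,5,2,1}  Σf=1+1+1+1=4
n=18: 1·18 2·9 3·6 6·3 9·2 18·1  f→[1+1+1+1+1+1]=6
d|31:{1,31}  Σf=1+1=2
[q^40] f(1)=1,f(2)=1,f(4)=1,f(5)=1,f(8)=1,f(10)=1,f(20)=1,f(40)=1 ⇒ 8
n=42: 42·1 21·2 14·3 7·6 6·7 3·14 2·21 1·42  f→[1+1+1+1+1+1+1+1]=8

4, 6, 2, 8, 8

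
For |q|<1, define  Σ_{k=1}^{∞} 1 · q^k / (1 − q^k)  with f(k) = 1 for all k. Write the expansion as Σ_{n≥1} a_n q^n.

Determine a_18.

[q^18] f(18)=1,f(9)=1,f(6)=1,f(3)=1,f(2)=1,f(1)=1 ⇒ 6

a_18 = 6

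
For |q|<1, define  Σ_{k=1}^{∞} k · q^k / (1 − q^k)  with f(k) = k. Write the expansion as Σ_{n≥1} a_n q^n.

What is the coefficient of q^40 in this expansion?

n=40: 40·1 20·2 10·4 8·5 5·8 4·10 2·20 1·40  f→[40+20+10+8+5+4+2+1]=90

a_40 = 90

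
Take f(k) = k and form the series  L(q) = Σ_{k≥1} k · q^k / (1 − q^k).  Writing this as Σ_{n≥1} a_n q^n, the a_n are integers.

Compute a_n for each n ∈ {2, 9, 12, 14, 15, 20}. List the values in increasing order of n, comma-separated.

3, 13, 28, 24, 24, 42

[q^2] f(1)=1,f(2)=2 ⇒ 3
[q^9] f(9)=9,f(3)=3,f(1)=1 ⇒ 13
q^12  k|12↦f(k): 12:12 6:6 4:4 3:3 2:2 1:1  a_12=28
q^14  k|14↦f(k): 14:14 7:7 2:2 1:1  a_14=24
d|15:{1,3,5,15}  Σf=1+3+5+15=24
[q^20] f(1)=1,f(2)=2,f(4)=4,f(5)=5,f(10)=10,f(20)=20 ⇒ 42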